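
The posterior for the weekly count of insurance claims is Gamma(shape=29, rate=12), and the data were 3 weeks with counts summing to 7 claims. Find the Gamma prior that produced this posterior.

Gamma(shape=22, rate=9)

A Gamma(α, β) prior (rate parametrization) on a Poisson rate with n observations summing to S gives posterior Gamma(α+S, β+n).
So α = 29 − 7 = 22 and β = 12 − 3 = 9.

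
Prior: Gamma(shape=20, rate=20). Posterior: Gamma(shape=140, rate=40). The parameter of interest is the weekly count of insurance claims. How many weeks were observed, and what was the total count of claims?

A Gamma(α, β) prior (rate parametrization) on a Poisson rate with n observations summing to S gives posterior Gamma(α+S, β+n).
Matching: Σxᵢ = 140 − 20 = 120 and n = 40 − 20 = 20.

n = 20 weeks with total 120 claims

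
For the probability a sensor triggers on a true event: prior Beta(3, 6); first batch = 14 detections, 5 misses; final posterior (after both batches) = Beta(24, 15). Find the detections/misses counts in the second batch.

7 detections and 4 misses

Sequential conjugate updates are equivalent to a single update on the pooled data, so total successes = posterior α − prior α and total failures = posterior β − prior β.
Total across both batches: 24−3=21 detections, 15−6=9 misses.
Subtract the first batch: 21−14=7 detections and 9−5=4 misses.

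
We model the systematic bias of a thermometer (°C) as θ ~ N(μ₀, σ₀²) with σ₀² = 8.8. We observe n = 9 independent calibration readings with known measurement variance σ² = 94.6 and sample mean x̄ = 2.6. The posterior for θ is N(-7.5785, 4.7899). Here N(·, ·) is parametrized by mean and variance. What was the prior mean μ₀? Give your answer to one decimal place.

The posterior mean is a precision-weighted average: μ_n = (τ₀μ₀ + τ_data·x̄)/(τ₀+τ_data), with τ₀=1/σ₀² and τ_data=n/σ².
Here τ₀ = 1/8.8 = 0.113636 and τ_data = 9/94.6 = 0.095137, so τ_n = 0.208773.
Rearranging for μ₀: μ₀ = (μ_n·τ_n − τ_data·x̄)/τ₀ = (-7.5785·0.208773 − 0.095137·2.6) / 0.113636 = -1.829542/0.113636 ≈ -16.1.

μ₀ = -16.1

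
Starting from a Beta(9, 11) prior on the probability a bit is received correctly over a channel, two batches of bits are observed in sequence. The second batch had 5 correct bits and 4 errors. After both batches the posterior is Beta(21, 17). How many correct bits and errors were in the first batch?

7 correct bits and 2 errors

Because Beta–binomial updating is additive in the counts, the combined data contributed (α_post−α_prior, β_post−β_prior) successes and failures.
Total across both batches: 21−9=12 correct bits, 17−11=6 errors.
Subtract the second batch: 12−5=7 correct bits and 6−4=2 errors.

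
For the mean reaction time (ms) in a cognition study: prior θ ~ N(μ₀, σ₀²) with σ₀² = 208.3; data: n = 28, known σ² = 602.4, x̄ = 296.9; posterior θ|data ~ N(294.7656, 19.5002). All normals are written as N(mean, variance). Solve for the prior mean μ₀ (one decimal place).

μ₀ = 274.1

The posterior mean is a precision-weighted average: μ_n = (τ₀μ₀ + τ_data·x̄)/(τ₀+τ_data), with τ₀=1/σ₀² and τ_data=n/σ².
Here τ₀ = 1/208.3 = 0.004801 and τ_data = 28/602.4 = 0.046481, so τ_n = 0.051282.
Rearranging for μ₀: μ₀ = (μ_n·τ_n − τ_data·x̄)/τ₀ = (294.7656·0.051282 − 0.046481·296.9) / 0.004801 = 1.315961/0.004801 ≈ 274.1.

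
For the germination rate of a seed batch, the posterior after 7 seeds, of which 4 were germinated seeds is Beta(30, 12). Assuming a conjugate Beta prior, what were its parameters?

Beta is conjugate to the binomial likelihood: posterior = Beta(a+s, b+f).
Subtract the data counts: 30−4=26, 12−3=9.

Beta(26, 9)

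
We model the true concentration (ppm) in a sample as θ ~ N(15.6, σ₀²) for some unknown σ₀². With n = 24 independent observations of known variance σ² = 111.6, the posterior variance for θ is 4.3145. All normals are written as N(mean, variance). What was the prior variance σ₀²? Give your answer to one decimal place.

σ₀² = 59.8

Posterior precision equals prior precision plus data precision: 1/σ_n² = 1/σ₀² + n/σ².
So 1/σ₀² = 1/4.3145 − 24/111.6 = 0.231777 − 0.215054 = 0.016723.
Hence σ₀² = 1/0.016723 ≈ 59.8.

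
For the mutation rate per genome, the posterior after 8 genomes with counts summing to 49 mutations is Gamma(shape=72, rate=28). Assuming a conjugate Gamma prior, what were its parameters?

Gamma–Poisson conjugacy: posterior shape = α + Σxᵢ, posterior rate = β + n.
So α = 72 − 49 = 23 and β = 28 − 8 = 20.

Gamma(shape=23, rate=20)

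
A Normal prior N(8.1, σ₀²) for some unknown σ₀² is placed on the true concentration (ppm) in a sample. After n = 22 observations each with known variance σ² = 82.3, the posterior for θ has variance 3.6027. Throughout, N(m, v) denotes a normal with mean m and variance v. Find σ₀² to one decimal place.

For the Normal–Normal model with known σ², precisions add: τ_n = τ₀ + n/σ².
So 1/σ₀² = 1/3.6027 − 22/82.3 = 0.277570 − 0.267315 = 0.010255.
Hence σ₀² = 1/0.010255 ≈ 97.5.

σ₀² = 97.5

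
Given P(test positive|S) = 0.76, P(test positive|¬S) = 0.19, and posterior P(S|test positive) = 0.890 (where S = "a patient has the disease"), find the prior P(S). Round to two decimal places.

P(S) = 0.67

Bayes' rule in odds form gives O(S|E) = O(S)·[P(E|S)/P(E|¬S)], hence O(S) = O(S|E)/LR.
Posterior odds = 0.890/(1−0.890) = 8.0909. LR = 0.76/0.19 = 4.0000.
Prior odds = 8.0909/4.0000 = 2.0227, so P(S) = 2.0227/(1+2.0227) ≈ 0.67.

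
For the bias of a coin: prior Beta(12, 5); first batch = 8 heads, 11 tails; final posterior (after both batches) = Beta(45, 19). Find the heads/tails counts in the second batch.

Sequential conjugate updates are equivalent to a single update on the pooled data, so total successes = posterior α − prior α and total failures = posterior β − prior β.
Total across both batches: 45−12=33 heads, 19−5=14 tails.
Subtract the first batch: 33−8=25 heads and 14−11=3 tails.

25 heads and 3 tails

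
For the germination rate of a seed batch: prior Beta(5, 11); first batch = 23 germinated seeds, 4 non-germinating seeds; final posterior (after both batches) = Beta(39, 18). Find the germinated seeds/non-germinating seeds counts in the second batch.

11 germinated seeds and 3 non-germinating seeds

Because Beta–binomial updating is additive in the counts, the combined data contributed (α_post−α_prior, β_post−β_prior) successes and failures.
Total across both batches: 39−5=34 germinated seeds, 18−11=7 non-germinating seeds.
Subtract the first batch: 34−23=11 germinated seeds and 7−4=3 non-germinating seeds.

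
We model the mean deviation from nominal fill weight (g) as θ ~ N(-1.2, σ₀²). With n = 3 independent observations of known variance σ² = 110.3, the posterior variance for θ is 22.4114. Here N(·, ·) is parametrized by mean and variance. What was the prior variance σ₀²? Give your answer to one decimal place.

σ₀² = 57.4

For the Normal–Normal model with known σ², precisions add: τ_n = τ₀ + n/σ².
So 1/σ₀² = 1/22.4114 − 3/110.3 = 0.044620 − 0.027199 = 0.017421.
Hence σ₀² = 1/0.017421 ≈ 57.4.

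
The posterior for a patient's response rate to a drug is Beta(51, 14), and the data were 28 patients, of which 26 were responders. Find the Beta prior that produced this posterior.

A Beta(α, β) prior with s successes and f failures in binomial data gives a Beta(α+s, β+f) posterior.
Subtract the data counts: 51−26=25, 14−2=12.

Beta(25, 12)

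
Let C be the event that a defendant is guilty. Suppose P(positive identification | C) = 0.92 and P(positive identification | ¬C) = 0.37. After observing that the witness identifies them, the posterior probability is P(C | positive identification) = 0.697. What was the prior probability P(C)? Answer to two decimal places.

Bayes' rule in odds form gives O(C|E) = O(C)·[P(E|C)/P(E|¬C)], hence O(C) = O(C|E)/LR.
Posterior odds = 0.697/(1−0.697) = 2.3003. LR = 0.92/0.37 = 2.4865.
Prior odds = 2.3003/2.4865 = 0.9251, so P(C) = 0.9251/(1+0.9251) ≈ 0.48.

P(C) = 0.48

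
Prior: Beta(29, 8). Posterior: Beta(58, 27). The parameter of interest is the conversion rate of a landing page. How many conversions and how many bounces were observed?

29 conversions and 19 bounces

Beta is conjugate to the binomial likelihood: posterior = Beta(α+s, β+f).
So s = 58 − 29 = 29 and f = 27 − 8 = 19.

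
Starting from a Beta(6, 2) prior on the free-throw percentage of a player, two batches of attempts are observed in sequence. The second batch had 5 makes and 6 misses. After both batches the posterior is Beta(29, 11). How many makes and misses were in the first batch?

Sequential conjugate updates are equivalent to a single update on the pooled data, so total successes = posterior α − prior α and total failures = posterior β − prior β.
Total across both batches: 29−6=23 makes, 11−2=9 misses.
Subtract the second batch: 23−5=18 makes and 9−6=3 misses.

18 makes and 3 misses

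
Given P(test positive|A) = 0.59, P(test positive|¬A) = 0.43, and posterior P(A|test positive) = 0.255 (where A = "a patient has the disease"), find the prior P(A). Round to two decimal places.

P(A) = 0.20

In odds form, posterior odds = prior odds × likelihood ratio, so prior odds = posterior odds ÷ LR.
Posterior odds = 0.255/(1−0.255) = 0.3423. LR = 0.59/0.43 = 1.3721.
Prior odds = 0.3423/1.3721 = 0.2495, so P(A) = 0.2495/(1+0.2495) ≈ 0.20.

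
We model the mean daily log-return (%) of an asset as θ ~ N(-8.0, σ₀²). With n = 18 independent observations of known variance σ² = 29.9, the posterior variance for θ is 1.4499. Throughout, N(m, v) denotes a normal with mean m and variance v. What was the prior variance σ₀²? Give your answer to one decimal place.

For the Normal–Normal model with known σ², precisions add: τ_n = τ₀ + n/σ².
So 1/σ₀² = 1/1.4499 − 18/29.9 = 0.689703 − 0.602007 = 0.087696.
Hence σ₀² = 1/0.087696 ≈ 11.4.

σ₀² = 11.4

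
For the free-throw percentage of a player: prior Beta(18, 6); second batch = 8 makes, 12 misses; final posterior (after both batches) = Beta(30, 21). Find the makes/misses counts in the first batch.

4 makes and 3 misses

Because Beta–binomial updating is additive in the counts, the combined data contributed (α_post−α_prior, β_post−β_prior) successes and failures.
Total across both batches: 30−18=12 makes, 21−6=15 misses.
Subtract the second batch: 12−8=4 makes and 15−12=3 misses.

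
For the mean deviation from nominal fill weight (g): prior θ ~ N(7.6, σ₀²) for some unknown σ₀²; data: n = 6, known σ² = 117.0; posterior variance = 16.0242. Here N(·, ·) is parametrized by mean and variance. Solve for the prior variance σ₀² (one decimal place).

σ₀² = 89.9

For the Normal–Normal model with known σ², precisions add: τ_n = τ₀ + n/σ².
So 1/σ₀² = 1/16.0242 − 6/117.0 = 0.062406 − 0.051282 = 0.011124.
Hence σ₀² = 1/0.011124 ≈ 89.9.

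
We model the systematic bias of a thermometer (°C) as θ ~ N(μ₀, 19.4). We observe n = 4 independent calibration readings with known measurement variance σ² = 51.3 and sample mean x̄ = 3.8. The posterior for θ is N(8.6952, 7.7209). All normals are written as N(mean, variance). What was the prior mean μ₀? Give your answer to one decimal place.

μ₀ = 16.1

The posterior mean is a precision-weighted average: μ_n = (τ₀μ₀ + τ_data·x̄)/(τ₀+τ_data), with τ₀=1/σ₀² and τ_data=n/σ².
Here τ₀ = 1/19.4 = 0.051546 and τ_data = 4/51.3 = 0.077973, so τ_n = 0.129519.
Rearranging for μ₀: μ₀ = (μ_n·τ_n − τ_data·x̄)/τ₀ = (8.6952·0.129519 − 0.077973·3.8) / 0.051546 = 0.829896/0.051546 ≈ 16.1.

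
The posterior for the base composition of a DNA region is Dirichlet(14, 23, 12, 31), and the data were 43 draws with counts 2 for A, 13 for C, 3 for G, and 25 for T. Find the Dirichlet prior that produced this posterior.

For a Dirichlet(α) prior with multinomial counts c, the posterior is Dirichlet(α + c) componentwise.
Subtract each count from the matching posterior parameter: 14−2=12, 23−13=10, 12−3=9, 31−25=6.

Dirichlet(12, 10, 9, 6)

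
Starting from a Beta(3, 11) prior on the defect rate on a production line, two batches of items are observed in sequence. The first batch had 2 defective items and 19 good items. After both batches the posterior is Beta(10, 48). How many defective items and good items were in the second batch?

5 defective items and 18 good items

Because Beta–binomial updating is additive in the counts, the combined data contributed (α_post−α_prior, β_post−β_prior) successes and failures.
Total across both batches: 10−3=7 defective items, 48−11=37 good items.
Subtract the first batch: 7−2=5 defective items and 37−19=18 good items.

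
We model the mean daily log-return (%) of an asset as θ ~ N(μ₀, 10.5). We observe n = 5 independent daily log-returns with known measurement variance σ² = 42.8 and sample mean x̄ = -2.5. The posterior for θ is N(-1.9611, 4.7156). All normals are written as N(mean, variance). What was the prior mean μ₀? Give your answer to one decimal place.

μ₀ = -1.3

With known observation variance, the Normal–Normal posterior has precision τ_n = τ₀ + n/σ² and mean μ_n = (τ₀μ₀ + (n/σ²)x̄)/τ_n.
Here τ₀ = 1/10.5 = 0.095238 and τ_data = 5/42.8 = 0.116822, so τ_n = 0.212060.
Rearranging for μ₀: μ₀ = (μ_n·τ_n − τ_data·x̄)/τ₀ = (-1.9611·0.212060 − 0.116822·-2.5) / 0.095238 = -0.123816/0.095238 ≈ -1.3.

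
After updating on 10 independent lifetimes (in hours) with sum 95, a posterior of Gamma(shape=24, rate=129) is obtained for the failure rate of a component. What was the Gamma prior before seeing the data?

Gamma(shape=14, rate=34)

Gamma–exponential conjugacy: posterior shape = α + n, posterior rate = β + Σtᵢ.
So α = 24 − 10 = 14 and β = 129 − 95 = 34.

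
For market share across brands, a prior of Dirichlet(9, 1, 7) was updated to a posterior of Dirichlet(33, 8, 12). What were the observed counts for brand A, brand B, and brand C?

counts (24, 7, 5)

For a Dirichlet(α) prior with multinomial counts c, the posterior is Dirichlet(α + c) componentwise.
Counts are posterior − prior componentwise: 33−9=24, 8−1=7, 12−7=5.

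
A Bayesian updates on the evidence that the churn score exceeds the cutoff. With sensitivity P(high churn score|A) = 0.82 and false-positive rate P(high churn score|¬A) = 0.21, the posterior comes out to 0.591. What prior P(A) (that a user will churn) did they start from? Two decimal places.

P(A) = 0.27

Bayes' rule in odds form gives O(A|E) = O(A)·[P(E|A)/P(E|¬A)], hence O(A) = O(A|E)/LR.
Posterior odds = 0.591/(1−0.591) = 1.4450. LR = 0.82/0.21 = 3.9048.
Prior odds = 1.4450/3.9048 = 0.3701, so P(A) = 0.3701/(1+0.3701) ≈ 0.27.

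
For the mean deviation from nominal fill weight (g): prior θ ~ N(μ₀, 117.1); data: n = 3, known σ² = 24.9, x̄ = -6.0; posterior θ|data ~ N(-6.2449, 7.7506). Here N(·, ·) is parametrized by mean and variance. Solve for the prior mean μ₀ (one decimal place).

The posterior mean is a precision-weighted average: μ_n = (τ₀μ₀ + τ_data·x̄)/(τ₀+τ_data), with τ₀=1/σ₀² and τ_data=n/σ².
Here τ₀ = 1/117.1 = 0.008540 and τ_data = 3/24.9 = 0.120482, so τ_n = 0.129022.
Rearranging for μ₀: μ₀ = (μ_n·τ_n − τ_data·x̄)/τ₀ = (-6.2449·0.129022 − 0.120482·-6.0) / 0.008540 = -0.082837/0.008540 ≈ -9.7.

μ₀ = -9.7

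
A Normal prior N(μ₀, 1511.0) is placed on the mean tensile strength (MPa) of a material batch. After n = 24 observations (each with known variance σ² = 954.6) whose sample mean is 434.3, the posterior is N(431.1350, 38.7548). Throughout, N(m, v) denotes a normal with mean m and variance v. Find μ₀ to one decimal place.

The posterior mean is a precision-weighted average: μ_n = (τ₀μ₀ + τ_data·x̄)/(τ₀+τ_data), with τ₀=1/σ₀² and τ_data=n/σ².
Here τ₀ = 1/1511.0 = 0.000662 and τ_data = 24/954.6 = 0.025141, so τ_n = 0.025803.
Rearranging for μ₀: μ₀ = (μ_n·τ_n − τ_data·x̄)/τ₀ = (431.1350·0.025803 − 0.025141·434.3) / 0.000662 = 0.205840/0.000662 ≈ 310.9.

μ₀ = 310.9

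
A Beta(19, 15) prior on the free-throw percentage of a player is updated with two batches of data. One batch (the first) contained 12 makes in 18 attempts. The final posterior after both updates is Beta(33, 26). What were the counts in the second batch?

2 makes and 5 misses

Sequential conjugate updates are equivalent to a single update on the pooled data, so total successes = posterior α − prior α and total failures = posterior β − prior β.
Total across both batches: 33−19=14 makes, 26−15=11 misses.
Subtract the first batch: 14−12=2 makes and 11−6=5 misses.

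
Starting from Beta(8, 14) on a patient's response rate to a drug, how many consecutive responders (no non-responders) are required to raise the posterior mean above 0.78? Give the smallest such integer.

After k responders and 0 non-responders the posterior is Beta(8+k, 14), with mean (8+k)/(8+14+k).
Set (8+k)/(22+k) > 0.78 and solve: k > (0.78·22 − 8)/(1 − 0.78) = 41.636.
The smallest integer exceeding 41.636 is 42.

k = 42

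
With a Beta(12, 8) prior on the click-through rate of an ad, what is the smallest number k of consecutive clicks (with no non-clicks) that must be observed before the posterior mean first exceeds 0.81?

k = 23

After k clicks and 0 non-clicks the posterior is Beta(12+k, 8), with mean (12+k)/(12+8+k).
Set (12+k)/(20+k) > 0.81 and solve: k > (0.81·20 − 12)/(1 − 0.81) = 22.105.
The smallest integer exceeding 22.105 is 23, and checking k=23: (35)/(43) = 0.8140 > 0.81.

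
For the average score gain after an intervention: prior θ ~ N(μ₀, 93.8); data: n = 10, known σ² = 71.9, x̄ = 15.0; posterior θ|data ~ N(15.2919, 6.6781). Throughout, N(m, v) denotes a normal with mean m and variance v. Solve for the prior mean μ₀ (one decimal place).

The posterior mean is a precision-weighted average: μ_n = (τ₀μ₀ + τ_data·x̄)/(τ₀+τ_data), with τ₀=1/σ₀² and τ_data=n/σ².
Here τ₀ = 1/93.8 = 0.010661 and τ_data = 10/71.9 = 0.139082, so τ_n = 0.149743.
Rearranging for μ₀: μ₀ = (μ_n·τ_n − τ_data·x̄)/τ₀ = (15.2919·0.149743 − 0.139082·15.0) / 0.010661 = 0.203625/0.010661 ≈ 19.1.

μ₀ = 19.1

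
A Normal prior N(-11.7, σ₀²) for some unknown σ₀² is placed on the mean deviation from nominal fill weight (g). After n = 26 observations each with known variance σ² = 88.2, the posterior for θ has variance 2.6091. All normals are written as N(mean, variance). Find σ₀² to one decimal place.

Posterior precision equals prior precision plus data precision: 1/σ_n² = 1/σ₀² + n/σ².
So 1/σ₀² = 1/2.6091 − 26/88.2 = 0.383274 − 0.294785 = 0.088489.
Hence σ₀² = 1/0.088489 ≈ 11.3.

σ₀² = 11.3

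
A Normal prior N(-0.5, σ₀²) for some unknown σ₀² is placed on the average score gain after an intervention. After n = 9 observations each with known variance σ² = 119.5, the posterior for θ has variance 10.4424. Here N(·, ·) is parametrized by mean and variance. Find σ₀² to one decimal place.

For the Normal–Normal model with known σ², precisions add: τ_n = τ₀ + n/σ².
So 1/σ₀² = 1/10.4424 − 9/119.5 = 0.095763 − 0.075314 = 0.020449.
Hence σ₀² = 1/0.020449 ≈ 48.9.

σ₀² = 48.9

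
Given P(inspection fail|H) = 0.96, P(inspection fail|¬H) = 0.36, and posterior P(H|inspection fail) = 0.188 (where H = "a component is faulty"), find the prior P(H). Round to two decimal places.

P(H) = 0.08

In odds form, posterior odds = prior odds × likelihood ratio, so prior odds = posterior odds ÷ LR.
Posterior odds = 0.188/(1−0.188) = 0.2315. LR = 0.96/0.36 = 2.6667.
Prior odds = 0.2315/2.6667 = 0.0868, so P(H) = 0.0868/(1+0.0868) ≈ 0.08.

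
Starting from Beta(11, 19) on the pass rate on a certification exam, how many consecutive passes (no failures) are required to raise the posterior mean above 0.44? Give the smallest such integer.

k = 4

After k passes and 0 failures the posterior is Beta(11+k, 19), with mean (11+k)/(11+19+k).
Set (11+k)/(30+k) > 0.44 and solve: k > (0.44·30 − 11)/(1 − 0.44) = 3.929.
The smallest integer exceeding 3.929 is 4, and checking k=4: (15)/(34) = 0.4412 > 0.44.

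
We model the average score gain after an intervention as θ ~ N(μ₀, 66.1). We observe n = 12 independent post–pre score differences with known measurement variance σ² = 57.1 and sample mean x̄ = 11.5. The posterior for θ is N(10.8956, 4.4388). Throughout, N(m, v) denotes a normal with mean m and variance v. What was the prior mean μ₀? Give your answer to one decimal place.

μ₀ = 2.5

The posterior mean is a precision-weighted average: μ_n = (τ₀μ₀ + τ_data·x̄)/(τ₀+τ_data), with τ₀=1/σ₀² and τ_data=n/σ².
Here τ₀ = 1/66.1 = 0.015129 and τ_data = 12/57.1 = 0.210158, so τ_n = 0.225287.
Rearranging for μ₀: μ₀ = (μ_n·τ_n − τ_data·x̄)/τ₀ = (10.8956·0.225287 − 0.210158·11.5) / 0.015129 = 0.037820/0.015129 ≈ 2.5.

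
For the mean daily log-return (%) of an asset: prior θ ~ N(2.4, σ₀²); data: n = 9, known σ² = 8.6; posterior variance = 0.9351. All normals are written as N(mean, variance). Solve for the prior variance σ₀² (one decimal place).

For the Normal–Normal model with known σ², precisions add: τ_n = τ₀ + n/σ².
So 1/σ₀² = 1/0.9351 − 9/8.6 = 1.069404 − 1.046512 = 0.022892.
Hence σ₀² = 1/0.022892 ≈ 43.7.

σ₀² = 43.7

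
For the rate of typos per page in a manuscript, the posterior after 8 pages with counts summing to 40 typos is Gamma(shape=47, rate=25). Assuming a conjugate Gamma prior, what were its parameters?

Gamma(shape=7, rate=17)

A Gamma(α, β) prior (rate parametrization) on a Poisson rate with n observations summing to S gives posterior Gamma(α+S, β+n).
So α = 47 − 40 = 7 and β = 25 − 8 = 17.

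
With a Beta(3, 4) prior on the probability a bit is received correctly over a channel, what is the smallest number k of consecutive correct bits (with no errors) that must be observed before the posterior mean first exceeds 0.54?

After k correct bits and 0 errors the posterior is Beta(3+k, 4), with mean (3+k)/(3+4+k).
Set (3+k)/(7+k) > 0.54 and solve: k > (0.54·7 − 3)/(1 − 0.54) = 1.696.
The smallest integer exceeding 1.696 is 2.

k = 2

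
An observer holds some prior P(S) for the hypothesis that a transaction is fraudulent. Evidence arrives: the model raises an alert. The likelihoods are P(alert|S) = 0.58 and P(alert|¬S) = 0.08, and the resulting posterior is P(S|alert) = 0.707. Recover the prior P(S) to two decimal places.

Bayes' rule in odds form gives O(S|E) = O(S)·[P(E|S)/P(E|¬S)], hence O(S) = O(S|E)/LR.
Posterior odds = 0.707/(1−0.707) = 2.4130. LR = 0.58/0.08 = 7.2500.
Prior odds = 2.4130/7.2500 = 0.3328, so P(S) = 0.3328/(1+0.3328) ≈ 0.25.

P(S) = 0.25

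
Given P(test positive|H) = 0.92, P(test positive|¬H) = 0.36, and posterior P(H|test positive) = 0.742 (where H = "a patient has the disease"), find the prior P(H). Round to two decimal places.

P(H) = 0.53

Bayes' rule in odds form gives O(H|E) = O(H)·[P(E|H)/P(E|¬H)], hence O(H) = O(H|E)/LR.
Posterior odds = 0.742/(1−0.742) = 2.8760. LR = 0.92/0.36 = 2.5556.
Prior odds = 2.8760/2.5556 = 1.1254, so P(H) = 1.1254/(1+1.1254) ≈ 0.53.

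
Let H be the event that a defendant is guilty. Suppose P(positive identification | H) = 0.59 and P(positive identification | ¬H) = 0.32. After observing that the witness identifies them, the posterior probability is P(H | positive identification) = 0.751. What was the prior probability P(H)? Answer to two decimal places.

Bayes' rule in odds form gives O(H|E) = O(H)·[P(E|H)/P(E|¬H)], hence O(H) = O(H|E)/LR.
Posterior odds = 0.751/(1−0.751) = 3.0161. LR = 0.59/0.32 = 1.8437.
Prior odds = 3.0161/1.8437 = 1.6359, so P(H) = 1.6359/(1+1.6359) ≈ 0.62.

P(H) = 0.62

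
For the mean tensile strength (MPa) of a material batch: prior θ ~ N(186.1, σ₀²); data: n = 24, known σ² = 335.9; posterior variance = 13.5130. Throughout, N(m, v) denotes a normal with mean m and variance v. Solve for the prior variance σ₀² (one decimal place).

Posterior precision equals prior precision plus data precision: 1/σ_n² = 1/σ₀² + n/σ².
So 1/σ₀² = 1/13.5130 − 24/335.9 = 0.074003 − 0.071450 = 0.002553.
Hence σ₀² = 1/0.002553 ≈ 391.7.

σ₀² = 391.7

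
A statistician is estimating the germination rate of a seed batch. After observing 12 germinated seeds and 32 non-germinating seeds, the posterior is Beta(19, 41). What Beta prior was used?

Beta(7, 9)

Beta is conjugate to the binomial likelihood: posterior = Beta(α+s, β+f).
So α = 19 − 12 = 7 and β = 41 − 32 = 9.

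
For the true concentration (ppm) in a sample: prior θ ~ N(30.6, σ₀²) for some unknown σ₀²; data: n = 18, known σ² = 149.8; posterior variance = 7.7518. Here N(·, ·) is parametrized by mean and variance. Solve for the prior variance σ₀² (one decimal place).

σ₀² = 113.1

Posterior precision equals prior precision plus data precision: 1/σ_n² = 1/σ₀² + n/σ².
So 1/σ₀² = 1/7.7518 − 18/149.8 = 0.129002 − 0.120160 = 0.008842.
Hence σ₀² = 1/0.008842 ≈ 113.1.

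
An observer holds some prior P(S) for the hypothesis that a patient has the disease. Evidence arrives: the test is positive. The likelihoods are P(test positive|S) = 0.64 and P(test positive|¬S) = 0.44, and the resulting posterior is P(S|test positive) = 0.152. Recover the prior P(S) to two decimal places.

Bayes' rule in odds form gives O(S|E) = O(S)·[P(E|S)/P(E|¬S)], hence O(S) = O(S|E)/LR.
Posterior odds = 0.152/(1−0.152) = 0.1792. LR = 0.64/0.44 = 1.4545.
Prior odds = 0.1792/1.4545 = 0.1232, so P(S) = 0.1232/(1+0.1232) ≈ 0.11.

P(S) = 0.11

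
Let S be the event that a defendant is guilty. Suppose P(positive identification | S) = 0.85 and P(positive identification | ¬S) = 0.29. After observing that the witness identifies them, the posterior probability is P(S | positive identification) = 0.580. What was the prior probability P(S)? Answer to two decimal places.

Bayes' rule in odds form gives O(S|E) = O(S)·[P(E|S)/P(E|¬S)], hence O(S) = O(S|E)/LR.
Posterior odds = 0.580/(1−0.580) = 1.3810. LR = 0.85/0.29 = 2.9310.
Prior odds = 1.3810/2.9310 = 0.4712, so P(S) = 0.4712/(1+0.4712) ≈ 0.32.

P(S) = 0.32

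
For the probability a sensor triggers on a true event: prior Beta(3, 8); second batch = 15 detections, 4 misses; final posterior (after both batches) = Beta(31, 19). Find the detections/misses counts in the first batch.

Sequential conjugate updates are equivalent to a single update on the pooled data, so total successes = posterior α − prior α and total failures = posterior β − prior β.
Total across both batches: 31−3=28 detections, 19−8=11 misses.
Subtract the second batch: 28−15=13 detections and 11−4=7 misses.

13 detections and 7 misses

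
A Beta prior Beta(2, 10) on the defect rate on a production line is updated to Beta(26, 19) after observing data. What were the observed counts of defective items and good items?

24 defective items and 9 good items

A Beta(a, b) prior with s successes and f failures in binomial data gives a Beta(a+s, b+f) posterior.
Match parameters: s=26−2=24, f=19−10=9.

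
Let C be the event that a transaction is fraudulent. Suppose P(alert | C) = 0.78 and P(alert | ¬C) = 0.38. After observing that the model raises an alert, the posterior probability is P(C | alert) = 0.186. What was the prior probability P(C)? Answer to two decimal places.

P(C) = 0.10

Bayes' rule in odds form gives O(C|E) = O(C)·[P(E|C)/P(E|¬C)], hence O(C) = O(C|E)/LR.
Posterior odds = 0.186/(1−0.186) = 0.2285. LR = 0.78/0.38 = 2.0526.
Prior odds = 0.2285/2.0526 = 0.1113, so P(C) = 0.1113/(1+0.1113) ≈ 0.10.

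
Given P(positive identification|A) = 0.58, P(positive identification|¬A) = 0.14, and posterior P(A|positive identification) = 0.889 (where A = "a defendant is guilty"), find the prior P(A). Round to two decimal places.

In odds form, posterior odds = prior odds × likelihood ratio, so prior odds = posterior odds ÷ LR.
Posterior odds = 0.889/(1−0.889) = 8.0090. LR = 0.58/0.14 = 4.1429.
Prior odds = 8.0090/4.1429 = 1.9332, so P(A) = 1.9332/(1+1.9332) ≈ 0.66.

P(A) = 0.66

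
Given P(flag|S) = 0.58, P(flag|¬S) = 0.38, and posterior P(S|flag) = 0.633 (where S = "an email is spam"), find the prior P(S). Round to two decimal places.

In odds form, posterior odds = prior odds × likelihood ratio, so prior odds = posterior odds ÷ LR.
Posterior odds = 0.633/(1−0.633) = 1.7248. LR = 0.58/0.38 = 1.5263.
Prior odds = 1.7248/1.5263 = 1.1301, so P(S) = 1.1301/(1+1.1301) ≈ 0.53.

P(S) = 0.53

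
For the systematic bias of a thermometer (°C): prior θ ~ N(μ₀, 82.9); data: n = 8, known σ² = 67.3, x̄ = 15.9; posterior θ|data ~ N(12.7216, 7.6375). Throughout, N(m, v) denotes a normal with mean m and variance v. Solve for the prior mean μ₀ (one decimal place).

μ₀ = -18.6

The posterior mean is a precision-weighted average: μ_n = (τ₀μ₀ + τ_data·x̄)/(τ₀+τ_data), with τ₀=1/σ₀² and τ_data=n/σ².
Here τ₀ = 1/82.9 = 0.012063 and τ_data = 8/67.3 = 0.118871, so τ_n = 0.130934.
Rearranging for μ₀: μ₀ = (μ_n·τ_n − τ_data·x̄)/τ₀ = (12.7216·0.130934 − 0.118871·15.9) / 0.012063 = -0.224359/0.012063 ≈ -18.6.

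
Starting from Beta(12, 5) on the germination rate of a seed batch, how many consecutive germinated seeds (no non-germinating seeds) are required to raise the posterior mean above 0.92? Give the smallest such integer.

k = 46

After k germinated seeds and 0 non-germinating seeds the posterior is Beta(12+k, 5), with mean (12+k)/(12+5+k).
Set (12+k)/(17+k) > 0.92 and solve: k > (0.92·17 − 12)/(1 − 0.92) = 45.500.
The smallest integer exceeding 45.500 is 46.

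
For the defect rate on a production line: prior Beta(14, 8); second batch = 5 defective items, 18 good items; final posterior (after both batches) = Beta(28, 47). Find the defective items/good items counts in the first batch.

9 defective items and 21 good items

Sequential conjugate updates are equivalent to a single update on the pooled data, so total successes = posterior α − prior α and total failures = posterior β − prior β.
Total across both batches: 28−14=14 defective items, 47−8=39 good items.
Subtract the second batch: 14−5=9 defective items and 39−18=21 good items.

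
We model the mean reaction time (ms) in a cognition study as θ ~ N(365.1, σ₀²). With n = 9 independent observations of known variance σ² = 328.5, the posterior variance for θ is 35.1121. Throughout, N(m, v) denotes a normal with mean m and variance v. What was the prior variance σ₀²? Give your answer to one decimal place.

For the Normal–Normal model with known σ², precisions add: τ_n = τ₀ + n/σ².
So 1/σ₀² = 1/35.1121 − 9/328.5 = 0.028480 − 0.027397 = 0.001083.
Hence σ₀² = 1/0.001083 ≈ 923.4.

σ₀² = 923.4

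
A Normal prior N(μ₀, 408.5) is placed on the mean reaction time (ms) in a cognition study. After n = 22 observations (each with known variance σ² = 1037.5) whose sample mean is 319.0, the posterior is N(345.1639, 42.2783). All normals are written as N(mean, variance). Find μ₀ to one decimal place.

μ₀ = 571.8

The posterior mean is a precision-weighted average: μ_n = (τ₀μ₀ + τ_data·x̄)/(τ₀+τ_data), with τ₀=1/σ₀² and τ_data=n/σ².
Here τ₀ = 1/408.5 = 0.002448 and τ_data = 22/1037.5 = 0.021205, so τ_n = 0.023653.
Rearranging for μ₀: μ₀ = (μ_n·τ_n − τ_data·x̄)/τ₀ = (345.1639·0.023653 − 0.021205·319.0) / 0.002448 = 1.399767/0.002448 ≈ 571.8.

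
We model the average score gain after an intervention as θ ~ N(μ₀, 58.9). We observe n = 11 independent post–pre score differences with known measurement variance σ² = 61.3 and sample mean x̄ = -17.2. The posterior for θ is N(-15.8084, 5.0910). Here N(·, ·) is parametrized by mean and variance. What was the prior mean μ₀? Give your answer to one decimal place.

μ₀ = -1.1

With known observation variance, the Normal–Normal posterior has precision τ_n = τ₀ + n/σ² and mean μ_n = (τ₀μ₀ + (n/σ²)x̄)/τ_n.
Here τ₀ = 1/58.9 = 0.016978 and τ_data = 11/61.3 = 0.179445, so τ_n = 0.196423.
Rearranging for μ₀: μ₀ = (μ_n·τ_n − τ_data·x̄)/τ₀ = (-15.8084·0.196423 − 0.179445·-17.2) / 0.016978 = -0.018679/0.016978 ≈ -1.1.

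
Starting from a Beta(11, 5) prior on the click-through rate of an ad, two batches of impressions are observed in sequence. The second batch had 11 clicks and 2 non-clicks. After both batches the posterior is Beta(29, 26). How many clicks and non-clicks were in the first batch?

Sequential conjugate updates are equivalent to a single update on the pooled data, so total successes = posterior α − prior α and total failures = posterior β − prior β.
Total across both batches: 29−11=18 clicks, 26−5=21 non-clicks.
Subtract the second batch: 18−11=7 clicks and 21−2=19 non-clicks.

7 clicks and 19 non-clicks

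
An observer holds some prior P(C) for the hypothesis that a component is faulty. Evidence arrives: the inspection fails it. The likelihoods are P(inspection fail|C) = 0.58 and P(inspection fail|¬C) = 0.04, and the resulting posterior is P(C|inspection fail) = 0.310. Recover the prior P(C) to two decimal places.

Bayes' rule in odds form gives O(C|E) = O(C)·[P(E|C)/P(E|¬C)], hence O(C) = O(C|E)/LR.
Posterior odds = 0.310/(1−0.310) = 0.4493. LR = 0.58/0.04 = 14.5000.
Prior odds = 0.4493/14.5000 = 0.0310, so P(C) = 0.0310/(1+0.0310) ≈ 0.03.

P(C) = 0.03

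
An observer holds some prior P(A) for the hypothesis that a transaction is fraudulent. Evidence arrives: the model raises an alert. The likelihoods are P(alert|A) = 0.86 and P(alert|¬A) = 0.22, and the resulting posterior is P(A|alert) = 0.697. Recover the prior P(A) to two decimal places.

P(A) = 0.37

In odds form, posterior odds = prior odds × likelihood ratio, so prior odds = posterior odds ÷ LR.
Posterior odds = 0.697/(1−0.697) = 2.3003. LR = 0.86/0.22 = 3.9091.
Prior odds = 2.3003/3.9091 = 0.5884, so P(A) = 0.5884/(1+0.5884) ≈ 0.37.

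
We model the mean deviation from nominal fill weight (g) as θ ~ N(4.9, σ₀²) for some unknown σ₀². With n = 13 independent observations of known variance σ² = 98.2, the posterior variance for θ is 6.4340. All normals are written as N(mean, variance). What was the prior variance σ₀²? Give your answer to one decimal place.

σ₀² = 43.4

For the Normal–Normal model with known σ², precisions add: τ_n = τ₀ + n/σ².
So 1/σ₀² = 1/6.4340 − 13/98.2 = 0.155424 − 0.132383 = 0.023041.
Hence σ₀² = 1/0.023041 ≈ 43.4.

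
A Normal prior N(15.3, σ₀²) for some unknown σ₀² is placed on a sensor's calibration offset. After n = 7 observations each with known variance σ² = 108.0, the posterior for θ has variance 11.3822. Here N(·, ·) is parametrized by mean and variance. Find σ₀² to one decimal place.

For the Normal–Normal model with known σ², precisions add: τ_n = τ₀ + n/σ².
So 1/σ₀² = 1/11.3822 − 7/108.0 = 0.087856 − 0.064815 = 0.023041.
Hence σ₀² = 1/0.023041 ≈ 43.4.

σ₀² = 43.4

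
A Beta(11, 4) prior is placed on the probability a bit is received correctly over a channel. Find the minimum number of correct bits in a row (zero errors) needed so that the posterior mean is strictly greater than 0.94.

k = 52

After k correct bits and 0 errors the posterior is Beta(11+k, 4), with mean (11+k)/(11+4+k).
Set (11+k)/(15+k) > 0.94 and solve: k > (0.94·15 − 11)/(1 − 0.94) = 51.667.
The smallest integer exceeding 51.667 is 52.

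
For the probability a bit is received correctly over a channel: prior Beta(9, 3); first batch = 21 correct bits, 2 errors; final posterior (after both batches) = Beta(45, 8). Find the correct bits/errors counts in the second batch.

Because Beta–binomial updating is additive in the counts, the combined data contributed (α_post−α_prior, β_post−β_prior) successes and failures.
Total across both batches: 45−9=36 correct bits, 8−3=5 errors.
Subtract the first batch: 36−21=15 correct bits and 5−2=3 errors.

15 correct bits and 3 errors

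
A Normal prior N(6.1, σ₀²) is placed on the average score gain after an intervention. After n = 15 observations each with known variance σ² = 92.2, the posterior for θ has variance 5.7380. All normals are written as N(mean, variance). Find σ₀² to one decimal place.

σ₀² = 86.3

For the Normal–Normal model with known σ², precisions add: τ_n = τ₀ + n/σ².
So 1/σ₀² = 1/5.7380 − 15/92.2 = 0.174277 − 0.162690 = 0.011587.
Hence σ₀² = 1/0.011587 ≈ 86.3.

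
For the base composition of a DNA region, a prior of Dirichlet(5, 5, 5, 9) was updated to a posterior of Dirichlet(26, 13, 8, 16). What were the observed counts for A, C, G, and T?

For a Dirichlet(α) prior with multinomial counts c, the posterior is Dirichlet(α + c) componentwise.
Counts are posterior − prior componentwise: 26−5=21, 13−5=8, 8−5=3, 16−9=7.

counts (21, 8, 3, 7)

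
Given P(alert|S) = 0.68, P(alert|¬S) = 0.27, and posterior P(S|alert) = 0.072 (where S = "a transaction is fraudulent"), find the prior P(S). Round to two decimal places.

In odds form, posterior odds = prior odds × likelihood ratio, so prior odds = posterior odds ÷ LR.
Posterior odds = 0.072/(1−0.072) = 0.0776. LR = 0.68/0.27 = 2.5185.
Prior odds = 0.0776/2.5185 = 0.0308, so P(S) = 0.0308/(1+0.0308) ≈ 0.03.

P(S) = 0.03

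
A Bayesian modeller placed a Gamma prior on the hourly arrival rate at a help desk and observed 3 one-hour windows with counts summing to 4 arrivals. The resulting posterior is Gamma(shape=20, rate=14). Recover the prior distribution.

Gamma–Poisson conjugacy: posterior shape = α + Σxᵢ, posterior rate = β + n.
So α = 20 − 4 = 16 and β = 14 − 3 = 11.

Gamma(shape=16, rate=11)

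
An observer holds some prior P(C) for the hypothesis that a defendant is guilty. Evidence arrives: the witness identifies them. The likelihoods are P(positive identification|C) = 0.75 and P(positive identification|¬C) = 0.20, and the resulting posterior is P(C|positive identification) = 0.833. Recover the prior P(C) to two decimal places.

In odds form, posterior odds = prior odds × likelihood ratio, so prior odds = posterior odds ÷ LR.
Posterior odds = 0.833/(1−0.833) = 4.9880. LR = 0.75/0.20 = 3.7500.
Prior odds = 4.9880/3.7500 = 1.3301, so P(C) = 1.3301/(1+1.3301) ≈ 0.57.

P(C) = 0.57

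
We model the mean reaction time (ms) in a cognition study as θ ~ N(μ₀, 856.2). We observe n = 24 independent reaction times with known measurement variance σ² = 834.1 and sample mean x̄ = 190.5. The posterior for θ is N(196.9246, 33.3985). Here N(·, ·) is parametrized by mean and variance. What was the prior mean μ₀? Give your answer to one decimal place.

μ₀ = 355.2

The posterior mean is a precision-weighted average: μ_n = (τ₀μ₀ + τ_data·x̄)/(τ₀+τ_data), with τ₀=1/σ₀² and τ_data=n/σ².
Here τ₀ = 1/856.2 = 0.001168 and τ_data = 24/834.1 = 0.028774, so τ_n = 0.029942.
Rearranging for μ₀: μ₀ = (μ_n·τ_n − τ_data·x̄)/τ₀ = (196.9246·0.029942 − 0.028774·190.5) / 0.001168 = 0.414869/0.001168 ≈ 355.2.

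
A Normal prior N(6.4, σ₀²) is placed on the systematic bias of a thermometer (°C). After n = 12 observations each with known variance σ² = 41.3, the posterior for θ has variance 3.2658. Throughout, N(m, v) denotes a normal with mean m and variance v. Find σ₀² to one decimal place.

σ₀² = 63.9

For the Normal–Normal model with known σ², precisions add: τ_n = τ₀ + n/σ².
So 1/σ₀² = 1/3.2658 − 12/41.3 = 0.306204 − 0.290557 = 0.015647.
Hence σ₀² = 1/0.015647 ≈ 63.9.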